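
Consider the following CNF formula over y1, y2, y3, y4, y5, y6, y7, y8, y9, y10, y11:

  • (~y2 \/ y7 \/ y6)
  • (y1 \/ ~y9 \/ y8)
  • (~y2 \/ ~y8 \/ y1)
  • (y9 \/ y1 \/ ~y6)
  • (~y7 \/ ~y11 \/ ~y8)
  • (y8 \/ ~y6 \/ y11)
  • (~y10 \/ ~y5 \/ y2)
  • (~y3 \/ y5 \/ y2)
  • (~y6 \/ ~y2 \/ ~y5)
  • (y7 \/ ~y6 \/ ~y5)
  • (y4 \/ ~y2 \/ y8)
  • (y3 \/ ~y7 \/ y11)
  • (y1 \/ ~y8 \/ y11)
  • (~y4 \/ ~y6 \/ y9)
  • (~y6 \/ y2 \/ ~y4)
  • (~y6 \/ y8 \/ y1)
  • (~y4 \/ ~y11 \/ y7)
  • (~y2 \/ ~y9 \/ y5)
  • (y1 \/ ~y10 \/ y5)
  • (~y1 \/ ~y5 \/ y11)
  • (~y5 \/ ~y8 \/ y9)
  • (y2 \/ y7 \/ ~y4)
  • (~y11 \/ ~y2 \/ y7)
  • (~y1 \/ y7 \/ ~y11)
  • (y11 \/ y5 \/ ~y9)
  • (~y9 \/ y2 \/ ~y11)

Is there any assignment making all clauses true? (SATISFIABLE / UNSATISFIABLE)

SATISFIABLE

Pure literal: y10 appears only negated; assign y10 = False.
Try y1 = True.
Branch on y2: take y2 = True.
The remaining clauses are satisfied by y3 = True, y4 = True, y5 = True, y6 = False, y7 = True, y8 = False, y9 = False, y11 = True.
So y1 = True, y2 = True, y3 = True, y4 = True, y5 = True, y6 = False, y7 = True, y8 = False, y9 = False, y10 = False, y11 = True is a satisfying assignment.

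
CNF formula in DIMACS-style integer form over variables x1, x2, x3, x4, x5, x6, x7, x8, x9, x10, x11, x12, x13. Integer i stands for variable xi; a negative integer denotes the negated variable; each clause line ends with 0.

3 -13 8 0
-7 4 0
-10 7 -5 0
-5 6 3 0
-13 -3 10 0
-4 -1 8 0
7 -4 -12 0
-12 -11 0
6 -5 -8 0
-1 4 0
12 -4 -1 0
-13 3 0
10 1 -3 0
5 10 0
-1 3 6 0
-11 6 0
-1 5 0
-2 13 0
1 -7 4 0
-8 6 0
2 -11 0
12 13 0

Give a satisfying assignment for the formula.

x1=0, x2=1, x3=1, x4=1, x5=1, x6=1, x7=1, x8=0, x9=0, x10=1, x11=0, x12=1, x13=1

Pure literal: x6 appears only positively; assign x6 = True.
x11 occurs only negated in the remaining clauses — set x11 = False.
Branch on x1: take x1 = False.
For the remaining variables, x2 = True, x3 = True, x4 = True, x5 = True, x7 = True, x8 = False, x9 = False, x10 = True, x12 = True, x13 = True works.
Every clause has at least one true literal under this assignment.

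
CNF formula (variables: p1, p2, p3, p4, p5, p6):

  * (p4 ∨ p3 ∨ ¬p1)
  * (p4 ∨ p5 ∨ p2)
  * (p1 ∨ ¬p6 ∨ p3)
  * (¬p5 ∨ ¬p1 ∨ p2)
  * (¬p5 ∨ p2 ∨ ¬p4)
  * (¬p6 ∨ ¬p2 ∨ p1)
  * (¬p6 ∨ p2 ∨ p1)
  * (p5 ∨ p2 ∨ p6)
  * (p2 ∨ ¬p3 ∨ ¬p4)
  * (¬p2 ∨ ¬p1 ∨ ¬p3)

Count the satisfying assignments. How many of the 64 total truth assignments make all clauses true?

15

Split on p2, then p1.
  p2=T, p1=T: remaining (p3,p4,p5,p6) ∈ {(F,T,F,F); (F,T,F,T); (F,T,T,F); (F,T,T,T)} — 4.
  p2=T, p1=F: forces p6=F; p3, p4, p5 free → 2^3 = 8.
  p2=F, p1=T: remaining (p3,p4,p5,p6) ∈ {(F,T,F,T)} — 1.
  p2=F, p1=F: remaining (p3,p4,p5,p6) ∈ {(F,F,T,F); (T,F,T,F)} — 2.
Total: 4 + 8 + 1 + 2 = 15.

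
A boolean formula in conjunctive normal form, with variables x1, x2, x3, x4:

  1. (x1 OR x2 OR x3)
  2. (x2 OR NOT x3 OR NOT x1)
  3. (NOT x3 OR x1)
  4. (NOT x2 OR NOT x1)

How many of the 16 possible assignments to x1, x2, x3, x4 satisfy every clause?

4

Satisfying assignments:
  x1=0 x2=1 x3=0 x4=0
  x1=0 x2=1 x3=0 x4=1
  x1=1 x2=0 x3=0 x4=0
  x1=1 x2=0 x3=0 x4=1
Count: 4.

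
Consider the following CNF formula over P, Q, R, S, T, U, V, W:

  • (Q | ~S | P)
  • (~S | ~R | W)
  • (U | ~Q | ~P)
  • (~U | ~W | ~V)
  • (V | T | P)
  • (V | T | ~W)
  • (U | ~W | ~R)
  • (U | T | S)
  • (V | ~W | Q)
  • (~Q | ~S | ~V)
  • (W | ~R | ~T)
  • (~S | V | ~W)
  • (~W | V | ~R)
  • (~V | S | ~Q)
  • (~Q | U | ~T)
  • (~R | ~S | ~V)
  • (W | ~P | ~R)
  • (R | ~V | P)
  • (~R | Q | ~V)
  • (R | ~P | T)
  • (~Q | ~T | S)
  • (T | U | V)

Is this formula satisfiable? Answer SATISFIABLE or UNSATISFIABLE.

SATISFIABLE

Set P = False and propagate.
For the remaining variables, Q = False, R = False, S = False, T = True, U = True, V = False, W = False works.
Every clause has at least one true literal under this assignment.
So P=False, Q=False, R=False, S=False, T=True, U=True, V=False, W=False is a satisfying assignment.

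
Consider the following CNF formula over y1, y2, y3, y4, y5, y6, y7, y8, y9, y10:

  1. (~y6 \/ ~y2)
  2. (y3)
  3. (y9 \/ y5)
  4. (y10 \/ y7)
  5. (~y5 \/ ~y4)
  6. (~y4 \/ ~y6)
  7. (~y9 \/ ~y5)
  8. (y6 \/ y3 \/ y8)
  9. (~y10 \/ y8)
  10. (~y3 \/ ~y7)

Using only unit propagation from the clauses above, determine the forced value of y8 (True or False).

True

(y3) stands alone — y3 = True.
(~y7 \/ ~y3) with y3 = True leaves only ~y7, so y7 = False.
(y7 \/ y10): since y7 = False, the clause reduces to (y10). y10 = True.
(~y10 \/ y8) with y10 = True leaves only y8, so y8 = True.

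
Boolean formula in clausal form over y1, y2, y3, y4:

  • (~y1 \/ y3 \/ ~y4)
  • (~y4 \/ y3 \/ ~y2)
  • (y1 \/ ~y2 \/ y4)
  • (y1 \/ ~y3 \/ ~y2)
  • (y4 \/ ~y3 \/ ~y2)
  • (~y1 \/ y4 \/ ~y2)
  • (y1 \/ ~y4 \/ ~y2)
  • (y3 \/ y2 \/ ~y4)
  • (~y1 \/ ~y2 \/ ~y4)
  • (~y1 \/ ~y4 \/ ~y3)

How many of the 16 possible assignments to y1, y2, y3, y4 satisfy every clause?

Satisfying assignments:
  y1=F y2=F y3=F y4=F
  y1=F y2=F y3=T y4=F
  y1=F y2=F y3=T y4=T
  y1=T y2=F y3=F y4=F
  y1=T y2=F y3=T y4=F
That's 5 in total.

5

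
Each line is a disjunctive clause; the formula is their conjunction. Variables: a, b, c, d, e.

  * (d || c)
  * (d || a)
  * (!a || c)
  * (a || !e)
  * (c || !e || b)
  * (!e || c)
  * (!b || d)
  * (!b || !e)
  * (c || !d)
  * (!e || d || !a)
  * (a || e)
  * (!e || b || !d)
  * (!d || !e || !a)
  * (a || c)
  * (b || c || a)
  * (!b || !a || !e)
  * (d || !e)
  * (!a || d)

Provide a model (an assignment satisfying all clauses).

a=T  b=T  c=T  d=T  e=F

Check each clause:
  1. (c || d) — c is true.
  2. (a || d) — a is true.
  3. (c || !a) — c is true.
  4. (a || !e) — a is true.
  5. (!e || c || b) — b is true.
  6. (c || !e) — c is true.
  7. (!b || d) — d is true.
  8. (!e || !b) — !e is true.
  9. (!d || c) — c is true.
  10. (!a || d || !e) — !e is true.
  11. (e || a) — a is true.
  12. (b || !d || !e) — b is true.
  13. (!e || !d || !a) — !e is true.
  14. (c || a) — a is true.
  15. (a || c || b) — a is true.
  16. (!b || !e || !a) — !e is true.
  17. (d || !e) — !e is true.
  18. (d || !a) — d is true.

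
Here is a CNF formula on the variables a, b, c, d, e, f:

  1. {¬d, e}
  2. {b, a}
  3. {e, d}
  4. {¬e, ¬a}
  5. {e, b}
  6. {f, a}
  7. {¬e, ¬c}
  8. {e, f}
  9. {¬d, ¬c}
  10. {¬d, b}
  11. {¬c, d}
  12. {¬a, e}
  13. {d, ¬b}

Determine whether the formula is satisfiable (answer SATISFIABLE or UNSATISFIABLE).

SATISFIABLE

Pure literal: c appears only negated; assign c = False.
Pure literal: f appears only positively; assign f = True.
Set a = False and propagate.
  then b is forced to True.
  then d is forced to True.
  then e is forced to True.
Every clause has at least one true literal under this assignment.
So a=F  b=T  c=F  d=T  e=T  f=T is a satisfying assignment.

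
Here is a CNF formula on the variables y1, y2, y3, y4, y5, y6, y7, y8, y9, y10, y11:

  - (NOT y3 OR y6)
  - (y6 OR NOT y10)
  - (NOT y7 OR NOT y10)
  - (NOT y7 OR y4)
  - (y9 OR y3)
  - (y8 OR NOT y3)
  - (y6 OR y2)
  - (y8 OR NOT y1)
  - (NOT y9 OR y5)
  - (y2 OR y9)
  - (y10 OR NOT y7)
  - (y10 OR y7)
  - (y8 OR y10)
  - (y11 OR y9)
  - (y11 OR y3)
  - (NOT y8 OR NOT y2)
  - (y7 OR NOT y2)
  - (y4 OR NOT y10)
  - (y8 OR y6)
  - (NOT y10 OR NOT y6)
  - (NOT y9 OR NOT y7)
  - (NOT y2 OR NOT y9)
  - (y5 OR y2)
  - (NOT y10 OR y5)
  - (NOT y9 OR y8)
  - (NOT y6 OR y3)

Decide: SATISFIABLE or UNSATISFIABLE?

y10 = True:
  propagation gives y6=True; an empty clause results — contradiction.
y10 = False:
  propagation gives y7=False; an empty clause results — contradiction.
Every branch closes, so no satisfying assignment exists.

UNSATISFIABLE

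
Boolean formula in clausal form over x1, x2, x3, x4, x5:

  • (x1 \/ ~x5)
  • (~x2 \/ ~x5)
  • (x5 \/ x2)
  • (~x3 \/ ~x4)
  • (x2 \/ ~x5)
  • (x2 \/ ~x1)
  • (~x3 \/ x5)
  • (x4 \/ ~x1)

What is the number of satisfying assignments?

3

Satisfying assignments:
  x1=0 x2=1 x3=0 x4=0 x5=0
  x1=0 x2=1 x3=0 x4=1 x5=0
  x1=1 x2=1 x3=0 x4=1 x5=0
Count: 3.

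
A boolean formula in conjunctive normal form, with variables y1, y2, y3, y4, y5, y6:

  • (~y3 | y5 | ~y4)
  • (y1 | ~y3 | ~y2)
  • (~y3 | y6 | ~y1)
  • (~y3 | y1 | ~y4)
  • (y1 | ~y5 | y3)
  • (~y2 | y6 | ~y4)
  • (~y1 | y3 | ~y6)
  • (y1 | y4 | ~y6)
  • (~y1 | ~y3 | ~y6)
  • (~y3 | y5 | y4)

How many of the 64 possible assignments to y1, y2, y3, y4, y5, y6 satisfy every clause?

12

Split on y3, then y1.
  y3=1, y1=1: a clause becomes empty — 0.
  y3=1, y1=0: remaining (y2,y4,y5,y6) ∈ {(0,0,1,0)} — 1.
  y3=0, y1=1: y5 free; 3 ways for (y2,y4,y6) × 2^1 = 6.
  y3=0, y1=0: 5 of the 16 assignments to (y2,y4,y5,y6) work.
Total: 0 + 1 + 6 + 5 = 12.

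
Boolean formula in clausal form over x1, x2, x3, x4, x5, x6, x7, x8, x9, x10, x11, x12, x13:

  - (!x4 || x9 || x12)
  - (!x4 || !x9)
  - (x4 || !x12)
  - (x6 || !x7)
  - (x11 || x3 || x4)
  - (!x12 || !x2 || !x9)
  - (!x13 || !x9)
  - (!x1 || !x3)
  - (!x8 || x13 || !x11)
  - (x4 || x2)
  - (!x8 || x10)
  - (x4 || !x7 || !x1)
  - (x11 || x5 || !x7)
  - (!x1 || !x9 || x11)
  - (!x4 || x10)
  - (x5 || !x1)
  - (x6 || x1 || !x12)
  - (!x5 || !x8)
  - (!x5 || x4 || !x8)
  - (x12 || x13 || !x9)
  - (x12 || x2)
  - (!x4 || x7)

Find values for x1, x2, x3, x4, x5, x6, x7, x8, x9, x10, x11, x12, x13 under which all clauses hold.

x1 = 0, x2 = 1, x3 = 0, x4 = 0, x5 = 1, x6 = 1, x7 = 0, x8 = 0, x9 = 0, x10 = 0, x11 = 1, x12 = 0, x13 = 1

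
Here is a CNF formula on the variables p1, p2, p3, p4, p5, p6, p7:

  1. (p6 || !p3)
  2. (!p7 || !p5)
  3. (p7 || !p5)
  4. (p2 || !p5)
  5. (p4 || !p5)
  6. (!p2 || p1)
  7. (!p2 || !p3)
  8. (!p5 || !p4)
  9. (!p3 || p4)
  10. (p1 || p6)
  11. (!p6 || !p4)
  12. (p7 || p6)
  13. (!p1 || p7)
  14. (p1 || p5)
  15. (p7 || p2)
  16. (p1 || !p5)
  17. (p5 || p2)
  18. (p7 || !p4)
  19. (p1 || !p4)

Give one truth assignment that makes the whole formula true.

p1=1  p2=1  p3=0  p4=1  p5=0  p6=0  p7=1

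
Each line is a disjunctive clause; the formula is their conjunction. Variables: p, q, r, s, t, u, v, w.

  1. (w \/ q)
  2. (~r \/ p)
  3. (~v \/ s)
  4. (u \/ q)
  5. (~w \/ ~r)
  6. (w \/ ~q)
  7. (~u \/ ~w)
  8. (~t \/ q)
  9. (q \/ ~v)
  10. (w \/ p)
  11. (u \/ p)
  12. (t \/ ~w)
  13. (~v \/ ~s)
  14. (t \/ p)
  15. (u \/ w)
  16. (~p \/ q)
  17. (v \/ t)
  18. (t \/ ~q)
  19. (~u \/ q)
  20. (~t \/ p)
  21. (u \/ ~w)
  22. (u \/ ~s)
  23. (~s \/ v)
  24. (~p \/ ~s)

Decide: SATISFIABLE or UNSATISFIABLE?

UNSATISFIABLE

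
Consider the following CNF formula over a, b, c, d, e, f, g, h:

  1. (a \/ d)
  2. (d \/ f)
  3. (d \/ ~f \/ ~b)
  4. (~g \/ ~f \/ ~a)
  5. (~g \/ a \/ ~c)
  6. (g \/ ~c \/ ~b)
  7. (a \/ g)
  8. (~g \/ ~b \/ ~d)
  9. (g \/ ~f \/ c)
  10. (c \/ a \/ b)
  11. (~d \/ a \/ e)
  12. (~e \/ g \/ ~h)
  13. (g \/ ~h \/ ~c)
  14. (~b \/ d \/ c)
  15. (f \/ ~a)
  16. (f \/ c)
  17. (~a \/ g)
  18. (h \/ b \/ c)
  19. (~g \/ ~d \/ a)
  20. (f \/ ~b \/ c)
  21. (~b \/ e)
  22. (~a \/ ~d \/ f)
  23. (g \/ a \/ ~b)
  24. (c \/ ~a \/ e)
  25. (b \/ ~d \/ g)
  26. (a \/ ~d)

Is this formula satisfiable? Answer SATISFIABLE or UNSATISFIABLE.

UNSATISFIABLE

a = True:
  propagation gives f=True, g=False; an empty clause results — contradiction.
a = False:
  propagation gives d=True; an empty clause results — contradiction.
Every branch closes, so no satisfying assignment exists.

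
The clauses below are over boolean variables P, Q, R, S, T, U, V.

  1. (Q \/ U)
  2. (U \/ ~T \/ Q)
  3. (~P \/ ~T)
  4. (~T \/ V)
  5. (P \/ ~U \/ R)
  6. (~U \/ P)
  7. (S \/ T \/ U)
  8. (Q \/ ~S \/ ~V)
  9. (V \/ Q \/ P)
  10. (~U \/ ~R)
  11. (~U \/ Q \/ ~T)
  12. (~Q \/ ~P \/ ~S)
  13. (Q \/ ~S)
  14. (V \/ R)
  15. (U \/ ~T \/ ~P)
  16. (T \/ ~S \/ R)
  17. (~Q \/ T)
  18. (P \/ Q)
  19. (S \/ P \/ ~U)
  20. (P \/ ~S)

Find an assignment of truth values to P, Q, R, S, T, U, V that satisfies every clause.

Try P = False.
  then U is forced to False.
  then Q is forced to True.
  then T is forced to True.
  then V is forced to True.
  then S is forced to False.
R is now unconstrained; take R = False.

P=F, Q=T, R=F, S=F, T=T, U=F, V=T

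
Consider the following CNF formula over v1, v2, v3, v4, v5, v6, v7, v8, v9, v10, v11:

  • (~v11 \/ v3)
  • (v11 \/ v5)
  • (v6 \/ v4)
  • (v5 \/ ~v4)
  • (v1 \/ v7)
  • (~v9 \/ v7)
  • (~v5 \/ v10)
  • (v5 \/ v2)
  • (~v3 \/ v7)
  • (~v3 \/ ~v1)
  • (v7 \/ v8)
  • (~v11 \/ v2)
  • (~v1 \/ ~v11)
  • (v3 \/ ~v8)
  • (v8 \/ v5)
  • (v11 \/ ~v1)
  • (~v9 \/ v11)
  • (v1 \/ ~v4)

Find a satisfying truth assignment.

v1 = F, v2 = F, v3 = T, v4 = F, v5 = T, v6 = T, v7 = T, v8 = T, v9 = F, v10 = T, v11 = F

Pure literal: v6 appears only positively; assign v6 = True.
v7 occurs only positively in the remaining clauses — set v7 = True.
Set v1 = False and propagate.
  then v4 is forced to False.
The remaining clauses are satisfied by v2 = False, v3 = True, v5 = True, v8 = True, v9 = False, v10 = True, v11 = False.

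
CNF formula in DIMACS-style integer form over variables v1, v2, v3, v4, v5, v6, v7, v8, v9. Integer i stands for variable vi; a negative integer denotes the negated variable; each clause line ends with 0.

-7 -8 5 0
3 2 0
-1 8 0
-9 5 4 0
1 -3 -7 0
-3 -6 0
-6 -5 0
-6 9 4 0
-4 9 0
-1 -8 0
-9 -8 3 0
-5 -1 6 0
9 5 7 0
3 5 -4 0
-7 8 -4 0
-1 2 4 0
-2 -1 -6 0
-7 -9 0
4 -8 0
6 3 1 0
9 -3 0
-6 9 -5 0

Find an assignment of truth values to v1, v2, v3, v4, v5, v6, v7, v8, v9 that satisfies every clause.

v1=F, v2=F, v3=T, v4=F, v5=T, v6=F, v7=F, v8=F, v9=T

Check each clause:
  1. (NOT v7 OR NOT v8 OR v5) — NOT v8 is true.
  2. (v3 OR v2) — v3 is true.
  3. (v8 OR NOT v1) — NOT v1 is true.
  4. (NOT v9 OR v4 OR v5) — v5 is true.
  5. (NOT v7 OR NOT v3 OR v1) — NOT v7 is true.
  6. (NOT v6 OR NOT v3) — NOT v6 is true.
  7. (NOT v5 OR NOT v6) — NOT v6 is true.
  8. (NOT v6 OR v9 OR v4) — v9 is true.
  9. (NOT v4 OR v9) — v9 is true.
  10. (NOT v8 OR NOT v1) — NOT v8 is true.
  11. (v3 OR NOT v9 OR NOT v8) — NOT v8 is true.
  12. (NOT v1 OR v6 OR NOT v5) — NOT v1 is true.
  13. (v5 OR v9 OR v7) — v9 is true.
  14. (v3 OR v5 OR NOT v4) — v3 is true.
  15. (NOT v7 OR v8 OR NOT v4) — NOT v7 is true.
  16. (v2 OR v4 OR NOT v1) — NOT v1 is true.
  17. (NOT v1 OR NOT v6 OR NOT v2) — NOT v6 is true.
  18. (NOT v7 OR NOT v9) — NOT v7 is true.
  19. (NOT v8 OR v4) — NOT v8 is true.
  20. (v1 OR v6 OR v3) — v3 is true.
  21. (NOT v3 OR v9) — v9 is true.
  22. (NOT v5 OR NOT v6 OR v9) — v9 is true.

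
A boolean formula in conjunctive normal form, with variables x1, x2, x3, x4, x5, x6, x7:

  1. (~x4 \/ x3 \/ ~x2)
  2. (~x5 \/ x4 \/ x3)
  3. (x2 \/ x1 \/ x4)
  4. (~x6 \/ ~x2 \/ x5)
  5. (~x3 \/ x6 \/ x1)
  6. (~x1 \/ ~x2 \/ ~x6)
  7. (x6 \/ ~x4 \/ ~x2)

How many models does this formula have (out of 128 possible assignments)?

52

Split on x2, then x4.
  x2=T, x4=T: remaining (x1,x3,x5,x6,x7) ∈ {(F,T,T,T,F); (F,T,T,T,T)} — 2.
  x2=T, x4=F: x7 free; 5 ways for (x1,x3,x5,x6) × 2^1 = 10.
  x2=F, x4=T: x5, x7 free; 7 ways for (x1,x3,x6) × 2^2 = 28.
  x2=F, x4=F: x6, x7 free; 3 ways for (x1,x3,x5) × 2^2 = 12.
Total: 2 + 10 + 28 + 12 = 52.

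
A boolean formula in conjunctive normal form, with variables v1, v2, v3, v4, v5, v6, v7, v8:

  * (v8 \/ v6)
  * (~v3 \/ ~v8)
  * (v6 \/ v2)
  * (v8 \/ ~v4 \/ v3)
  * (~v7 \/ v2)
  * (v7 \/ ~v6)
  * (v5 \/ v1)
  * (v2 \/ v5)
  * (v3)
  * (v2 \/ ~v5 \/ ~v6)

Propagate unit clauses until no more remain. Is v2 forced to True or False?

True

Unit clause (v3) sets v3 = True.
(~v8 \/ ~v3): since v3 = True, the clause reduces to (~v8). v8 = False.
In (v8 \/ v6), v8 is now false; v6 must hold, so v6 = True.
From (~v6 \/ v7) and v6 = True: v7 = True.
(v2 \/ ~v7) with v7 = True leaves only v2, so v2 = True.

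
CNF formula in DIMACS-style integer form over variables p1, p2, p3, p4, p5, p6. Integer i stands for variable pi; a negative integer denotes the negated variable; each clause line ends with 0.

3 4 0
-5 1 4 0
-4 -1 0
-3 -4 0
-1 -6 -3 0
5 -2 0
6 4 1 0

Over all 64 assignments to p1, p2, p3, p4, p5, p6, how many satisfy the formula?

10

Split on p4, then p1.
  p4=1, p1=1: a clause becomes empty — 0.
  p4=1, p1=0: p6 free; 3 ways for (p2,p3,p5) × 2^1 = 6.
  p4=0, p1=1: remaining (p2,p3,p5,p6) ∈ {(0,1,0,0); (0,1,1,0); (1,1,1,0)} — 3.
  p4=0, p1=0: remaining (p2,p3,p5,p6) ∈ {(0,1,0,1)} — 1.
Total: 0 + 6 + 3 + 1 = 10.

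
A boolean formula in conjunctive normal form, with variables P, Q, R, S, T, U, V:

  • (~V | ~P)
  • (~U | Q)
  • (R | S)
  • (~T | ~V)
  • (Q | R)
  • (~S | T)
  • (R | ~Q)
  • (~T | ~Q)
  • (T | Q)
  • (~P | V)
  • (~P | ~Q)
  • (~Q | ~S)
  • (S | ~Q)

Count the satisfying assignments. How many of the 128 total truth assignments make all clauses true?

Satisfying assignments:
  P=0 Q=0 R=1 S=0 T=1 U=0 V=0
  P=0 Q=0 R=1 S=1 T=1 U=0 V=0
Count: 2.

2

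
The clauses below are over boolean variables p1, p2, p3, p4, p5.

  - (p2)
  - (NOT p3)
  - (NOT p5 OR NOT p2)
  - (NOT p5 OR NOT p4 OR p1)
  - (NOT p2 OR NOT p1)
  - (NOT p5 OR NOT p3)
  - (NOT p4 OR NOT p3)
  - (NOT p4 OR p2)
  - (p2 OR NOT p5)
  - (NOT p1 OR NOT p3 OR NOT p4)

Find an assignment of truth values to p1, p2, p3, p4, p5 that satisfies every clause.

p1=False, p2=True, p3=False, p4=False, p5=False

Check each clause:
  1. (p2) — p2 is true.
  2. (NOT p3) — NOT p3 is true.
  3. (NOT p5 OR NOT p2) — NOT p5 is true.
  4. (NOT p4 OR NOT p5 OR p1) — NOT p5 is true.
  5. (NOT p1 OR NOT p2) — NOT p1 is true.
  6. (NOT p3 OR NOT p5) — NOT p5 is true.
  7. (NOT p3 OR NOT p4) — NOT p4 is true.
  8. (p2 OR NOT p4) — p2 is true.
  9. (NOT p5 OR p2) — p2 is true.
  10. (NOT p4 OR NOT p1 OR NOT p3) — NOT p4 is true.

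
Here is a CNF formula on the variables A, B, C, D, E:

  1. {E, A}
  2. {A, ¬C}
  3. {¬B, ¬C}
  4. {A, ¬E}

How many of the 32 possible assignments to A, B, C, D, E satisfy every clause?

12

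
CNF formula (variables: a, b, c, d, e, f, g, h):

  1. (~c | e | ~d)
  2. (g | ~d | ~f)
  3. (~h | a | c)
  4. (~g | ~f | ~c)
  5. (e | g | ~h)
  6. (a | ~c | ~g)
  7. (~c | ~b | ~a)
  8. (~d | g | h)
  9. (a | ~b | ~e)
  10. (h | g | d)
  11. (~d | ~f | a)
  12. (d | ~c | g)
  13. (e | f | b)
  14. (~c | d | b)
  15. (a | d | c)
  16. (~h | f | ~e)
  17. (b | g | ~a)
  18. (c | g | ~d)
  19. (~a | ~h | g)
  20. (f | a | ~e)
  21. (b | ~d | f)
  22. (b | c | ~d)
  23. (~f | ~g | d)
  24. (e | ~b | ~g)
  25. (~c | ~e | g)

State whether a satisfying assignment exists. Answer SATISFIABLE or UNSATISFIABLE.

Branch on a: take a = True.
Try b = True.
  then c is forced to False.
Try d = True.
  then g is forced to True.
  then e is forced to True.
For the remaining variables, f = False, h = False works.
So a = True, b = True, c = False, d = True, e = True, f = False, g = True, h = False is a satisfying assignment.

SATISFIABLE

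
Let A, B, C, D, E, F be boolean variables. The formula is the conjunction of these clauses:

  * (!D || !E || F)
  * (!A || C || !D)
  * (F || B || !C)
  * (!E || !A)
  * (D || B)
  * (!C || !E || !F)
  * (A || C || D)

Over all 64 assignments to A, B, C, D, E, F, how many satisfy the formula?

Split on C, then D.
  C=T, D=T: A free; 3 ways for (B,E,F) × 2^1 = 6.
  C=T, D=F: 5 of the 16 assignments to (A,B,E,F) work.
  C=F, D=T: B free; 3 ways for (A,E,F) × 2^1 = 6.
  C=F, D=F: remaining (A,B,E,F) ∈ {(T,T,F,F); (T,T,F,T)} — 2.
Total: 6 + 5 + 6 + 2 = 19.

19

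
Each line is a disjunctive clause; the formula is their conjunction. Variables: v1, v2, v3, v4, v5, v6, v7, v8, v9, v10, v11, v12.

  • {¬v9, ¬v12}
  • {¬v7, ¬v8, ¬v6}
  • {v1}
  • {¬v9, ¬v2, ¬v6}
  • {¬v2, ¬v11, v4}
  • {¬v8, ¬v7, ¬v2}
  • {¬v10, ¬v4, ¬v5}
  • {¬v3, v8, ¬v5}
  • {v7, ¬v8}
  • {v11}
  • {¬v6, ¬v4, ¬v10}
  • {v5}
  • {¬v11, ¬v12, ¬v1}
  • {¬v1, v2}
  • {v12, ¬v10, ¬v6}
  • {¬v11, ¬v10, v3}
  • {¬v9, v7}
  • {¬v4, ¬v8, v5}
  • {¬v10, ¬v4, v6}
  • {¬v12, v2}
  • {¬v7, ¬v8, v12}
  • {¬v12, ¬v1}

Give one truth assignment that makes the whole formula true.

v1 = T, v2 = T, v3 = F, v4 = T, v5 = T, v6 = F, v7 = F, v8 = F, v9 = F, v10 = F, v11 = T, v12 = F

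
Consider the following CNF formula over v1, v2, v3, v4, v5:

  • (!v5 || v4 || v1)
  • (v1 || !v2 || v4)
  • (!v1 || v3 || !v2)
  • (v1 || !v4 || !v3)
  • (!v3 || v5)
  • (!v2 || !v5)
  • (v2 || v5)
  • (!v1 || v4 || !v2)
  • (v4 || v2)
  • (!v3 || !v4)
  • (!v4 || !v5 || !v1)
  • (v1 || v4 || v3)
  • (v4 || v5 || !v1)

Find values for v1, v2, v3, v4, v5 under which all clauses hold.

v1=F  v2=F  v3=F  v4=T  v5=T

Check each clause:
  1. (v1 || !v5 || v4) — v4 is true.
  2. (v1 || v4 || !v2) — v4 is true.
  3. (v3 || !v2 || !v1) — !v2 is true.
  4. (!v3 || v1 || !v4) — !v3 is true.
  5. (!v3 || v5) — v5 is true.
  6. (!v2 || !v5) — !v2 is true.
  7. (v2 || v5) — v5 is true.
  8. (!v1 || !v2 || v4) — v4 is true.
  9. (v2 || v4) — v4 is true.
  10. (!v4 || !v3) — !v3 is true.
  11. (!v5 || !v4 || !v1) — !v1 is true.
  12. (v4 || v3 || v1) — v4 is true.
  13. (v5 || !v1 || v4) — v4 is true.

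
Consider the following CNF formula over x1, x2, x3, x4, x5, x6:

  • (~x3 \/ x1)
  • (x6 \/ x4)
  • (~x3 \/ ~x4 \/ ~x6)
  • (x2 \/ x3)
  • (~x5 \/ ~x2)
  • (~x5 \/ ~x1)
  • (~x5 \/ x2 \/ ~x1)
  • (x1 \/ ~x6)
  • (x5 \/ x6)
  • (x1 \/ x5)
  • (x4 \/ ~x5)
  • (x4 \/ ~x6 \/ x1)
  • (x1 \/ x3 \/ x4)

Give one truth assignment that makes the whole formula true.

x1 = T, x2 = T, x3 = F, x4 = F, x5 = F, x6 = T

Try x1 = True.
  then x5 is forced to False.
  then x6 is forced to True.
Branch on x2: take x2 = True.
The remaining clauses are satisfied by x3 = False, x4 = False.
Check each clause:
  1. (~x3 \/ x1) — x1 is true.
  2. (x4 \/ x6) — x6 is true.
  3. (~x6 \/ ~x4 \/ ~x3) — ~x4 is true.
  4. (x2 \/ x3) — x2 is true.
  5. (~x2 \/ ~x5) — ~x5 is true.
  6. (~x1 \/ ~x5) — ~x5 is true.
  7. (x2 \/ ~x5 \/ ~x1) — x2 is true.
  8. (~x6 \/ x1) — x1 is true.
  9. (x6 \/ x5) — x6 is true.
  10. (x5 \/ x1) — x1 is true.
  11. (x4 \/ ~x5) — ~x5 is true.
  12. (x4 \/ x1 \/ ~x6) — x1 is true.
  13. (x3 \/ x1 \/ x4) — x1 is true.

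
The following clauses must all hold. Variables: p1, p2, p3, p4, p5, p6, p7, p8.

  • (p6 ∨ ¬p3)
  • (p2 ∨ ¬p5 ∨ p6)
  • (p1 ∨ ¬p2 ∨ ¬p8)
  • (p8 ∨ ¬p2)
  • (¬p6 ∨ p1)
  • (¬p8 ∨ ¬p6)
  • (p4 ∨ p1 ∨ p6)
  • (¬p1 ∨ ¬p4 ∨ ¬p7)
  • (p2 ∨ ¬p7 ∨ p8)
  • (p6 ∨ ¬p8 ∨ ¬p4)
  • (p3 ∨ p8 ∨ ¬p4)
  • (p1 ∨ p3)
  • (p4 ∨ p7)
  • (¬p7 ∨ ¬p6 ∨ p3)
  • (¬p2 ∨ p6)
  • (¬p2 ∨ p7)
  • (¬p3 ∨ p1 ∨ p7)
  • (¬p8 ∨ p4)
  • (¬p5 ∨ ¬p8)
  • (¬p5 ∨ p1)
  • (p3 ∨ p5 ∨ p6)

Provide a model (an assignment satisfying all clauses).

p1=T  p2=F  p3=T  p4=T  p5=T  p6=T  p7=F  p8=F

Check each clause:
  1. (p6 ∨ ¬p3) — p6 is true.
  2. (¬p5 ∨ p6 ∨ p2) — p6 is true.
  3. (p1 ∨ ¬p8 ∨ ¬p2) — ¬p8 is true.
  4. (¬p2 ∨ p8) — ¬p2 is true.
  5. (p1 ∨ ¬p6) — p1 is true.
  6. (¬p6 ∨ ¬p8) — ¬p8 is true.
  7. (p1 ∨ p4 ∨ p6) — p1 is true.
  8. (¬p7 ∨ ¬p4 ∨ ¬p1) — ¬p7 is true.
  9. (¬p7 ∨ p2 ∨ p8) — ¬p7 is true.
  10. (p6 ∨ ¬p8 ∨ ¬p4) — ¬p8 is true.
  11. (p8 ∨ p3 ∨ ¬p4) — p3 is true.
  12. (p3 ∨ p1) — p1 is true.
  13. (p7 ∨ p4) — p4 is true.
  14. (¬p6 ∨ p3 ∨ ¬p7) — ¬p7 is true.
  15. (p6 ∨ ¬p2) — ¬p2 is true.
  16. (p7 ∨ ¬p2) — ¬p2 is true.
  17. (p7 ∨ ¬p3 ∨ p1) — p1 is true.
  18. (¬p8 ∨ p4) — ¬p8 is true.
  19. (¬p8 ∨ ¬p5) — ¬p8 is true.
  20. (¬p5 ∨ p1) — p1 is true.
  21. (p3 ∨ p5 ∨ p6) — p3 is true.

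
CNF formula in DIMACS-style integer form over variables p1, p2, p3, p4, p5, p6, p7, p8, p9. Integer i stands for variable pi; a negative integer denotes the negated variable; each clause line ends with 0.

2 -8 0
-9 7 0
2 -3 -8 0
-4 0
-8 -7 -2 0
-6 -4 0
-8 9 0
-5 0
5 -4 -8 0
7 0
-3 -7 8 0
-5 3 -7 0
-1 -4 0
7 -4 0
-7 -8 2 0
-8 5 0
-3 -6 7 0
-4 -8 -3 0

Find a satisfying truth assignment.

p1=F, p2=F, p3=F, p4=F, p5=F, p6=T, p7=T, p8=F, p9=T

The clause (¬p4) is unit: p4 must be False.
Unit propagation: (¬p5) forces p5 = False.
The clause (p7) is unit: p7 must be True.
Unit propagation: (¬p8) forces p8 = False.
(¬p3) is a unit clause, so p3 = False.
p1, p2, p6, p9 are now unconstrained; take p1 = False, p2 = False, p6 = True, p9 = True.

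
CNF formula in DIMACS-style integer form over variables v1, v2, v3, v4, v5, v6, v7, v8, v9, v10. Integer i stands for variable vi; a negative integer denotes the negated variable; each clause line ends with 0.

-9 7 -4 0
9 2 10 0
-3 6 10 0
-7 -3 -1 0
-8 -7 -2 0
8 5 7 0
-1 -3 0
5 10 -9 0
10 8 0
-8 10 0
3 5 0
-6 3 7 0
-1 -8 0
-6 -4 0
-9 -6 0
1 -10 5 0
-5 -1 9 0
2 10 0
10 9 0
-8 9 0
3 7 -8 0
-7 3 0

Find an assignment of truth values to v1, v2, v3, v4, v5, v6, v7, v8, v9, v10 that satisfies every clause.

v4 occurs only negated in the remaining clauses — set v4 = False.
Try v1 = False.
Set v2 = False and propagate.
  then v10 is forced to True.
  then v5 is forced to True.
For the remaining variables, v3 = True, v6 = True, v7 = False, v8 = False, v9 = False works.

v1 = False, v2 = False, v3 = True, v4 = False, v5 = True, v6 = True, v7 = False, v8 = False, v9 = False, v10 = True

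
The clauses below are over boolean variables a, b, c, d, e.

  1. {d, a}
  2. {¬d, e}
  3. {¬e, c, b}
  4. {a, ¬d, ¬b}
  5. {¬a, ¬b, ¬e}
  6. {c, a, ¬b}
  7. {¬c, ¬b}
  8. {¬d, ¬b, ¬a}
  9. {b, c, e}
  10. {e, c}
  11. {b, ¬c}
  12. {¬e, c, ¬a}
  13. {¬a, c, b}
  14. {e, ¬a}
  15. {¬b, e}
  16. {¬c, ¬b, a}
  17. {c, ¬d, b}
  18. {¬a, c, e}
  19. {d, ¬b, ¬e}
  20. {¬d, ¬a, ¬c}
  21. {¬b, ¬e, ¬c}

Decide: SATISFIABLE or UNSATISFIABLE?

UNSATISFIABLE

b = True:
  propagation gives c=False, a=True, e=False; an empty clause results — contradiction.
b = False:
  propagation gives c=False, e=False; an empty clause results — contradiction.
Every branch closes, so no satisfying assignment exists.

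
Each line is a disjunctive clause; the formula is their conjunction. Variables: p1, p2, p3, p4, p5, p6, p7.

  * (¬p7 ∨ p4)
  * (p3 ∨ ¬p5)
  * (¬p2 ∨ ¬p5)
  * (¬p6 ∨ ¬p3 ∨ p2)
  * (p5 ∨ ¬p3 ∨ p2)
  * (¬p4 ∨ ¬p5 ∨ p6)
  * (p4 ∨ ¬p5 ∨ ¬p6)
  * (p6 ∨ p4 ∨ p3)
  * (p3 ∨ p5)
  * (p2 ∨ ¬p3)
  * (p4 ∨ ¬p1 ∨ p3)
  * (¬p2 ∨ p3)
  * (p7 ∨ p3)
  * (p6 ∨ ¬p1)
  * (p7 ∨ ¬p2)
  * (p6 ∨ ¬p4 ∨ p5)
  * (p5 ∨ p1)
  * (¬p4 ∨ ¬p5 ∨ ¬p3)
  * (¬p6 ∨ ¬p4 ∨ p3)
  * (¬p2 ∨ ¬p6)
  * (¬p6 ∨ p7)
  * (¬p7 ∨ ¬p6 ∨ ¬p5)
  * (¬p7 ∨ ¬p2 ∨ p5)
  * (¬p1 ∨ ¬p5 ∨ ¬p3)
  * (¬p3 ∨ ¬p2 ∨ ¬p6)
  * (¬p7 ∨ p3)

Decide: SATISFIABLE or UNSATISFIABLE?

p3 = True:
  propagation gives p2=True, p5=False, p7=True; an empty clause results — contradiction.
p3 = False:
  propagation gives p5=False; an empty clause results — contradiction.
Every branch closes, so no satisfying assignment exists.

UNSATISFIABLE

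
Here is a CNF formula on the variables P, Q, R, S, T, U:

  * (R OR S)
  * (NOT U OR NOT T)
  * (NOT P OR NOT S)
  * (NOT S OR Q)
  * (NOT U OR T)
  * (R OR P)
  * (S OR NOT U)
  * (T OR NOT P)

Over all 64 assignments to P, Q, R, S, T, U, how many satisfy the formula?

Split on S, then P.
  S=T, P=T: a clause becomes empty — 0.
  S=T, P=F: remaining (Q,R,T,U) ∈ {(T,T,F,F); (T,T,T,F)} — 2.
  S=F, P=T: remaining (Q,R,T,U) ∈ {(F,T,T,F); (T,T,T,F)} — 2.
  S=F, P=F: remaining (Q,R,T,U) ∈ {(F,T,F,F); (F,T,T,F); (T,T,F,F); (T,T,T,F)} — 4.
Total: 0 + 2 + 2 + 4 = 8.

8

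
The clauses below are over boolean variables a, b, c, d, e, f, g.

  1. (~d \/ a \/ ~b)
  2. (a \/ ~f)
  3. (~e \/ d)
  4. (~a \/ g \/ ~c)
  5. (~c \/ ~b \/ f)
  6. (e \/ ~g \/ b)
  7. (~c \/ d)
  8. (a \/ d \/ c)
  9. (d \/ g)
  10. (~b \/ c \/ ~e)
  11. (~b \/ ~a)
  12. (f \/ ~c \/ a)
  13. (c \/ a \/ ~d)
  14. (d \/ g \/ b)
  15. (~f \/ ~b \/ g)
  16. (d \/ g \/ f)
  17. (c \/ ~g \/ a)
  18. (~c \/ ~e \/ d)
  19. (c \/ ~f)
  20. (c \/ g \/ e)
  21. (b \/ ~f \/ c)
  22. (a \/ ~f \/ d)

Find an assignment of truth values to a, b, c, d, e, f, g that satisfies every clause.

a = True, b = False, c = False, d = True, e = True, f = False, g = False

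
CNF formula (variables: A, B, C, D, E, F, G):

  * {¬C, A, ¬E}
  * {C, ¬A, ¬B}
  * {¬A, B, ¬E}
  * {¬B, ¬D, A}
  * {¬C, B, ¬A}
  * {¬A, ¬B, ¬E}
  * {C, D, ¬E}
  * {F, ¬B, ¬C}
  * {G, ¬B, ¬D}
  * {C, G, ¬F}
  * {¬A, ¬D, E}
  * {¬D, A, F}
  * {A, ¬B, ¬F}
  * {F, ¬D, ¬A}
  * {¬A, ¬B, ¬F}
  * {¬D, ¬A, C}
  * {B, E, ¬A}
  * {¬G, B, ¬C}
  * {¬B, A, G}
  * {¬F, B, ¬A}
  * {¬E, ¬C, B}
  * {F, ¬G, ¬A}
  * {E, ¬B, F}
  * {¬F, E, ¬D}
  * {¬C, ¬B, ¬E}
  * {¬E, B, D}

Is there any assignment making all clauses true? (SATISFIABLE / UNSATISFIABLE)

SATISFIABLE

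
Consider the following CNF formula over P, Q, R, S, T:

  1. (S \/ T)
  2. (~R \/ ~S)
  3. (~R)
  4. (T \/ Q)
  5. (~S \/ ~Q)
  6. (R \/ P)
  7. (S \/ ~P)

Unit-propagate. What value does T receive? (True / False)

(~R) stands alone — R = False.
(P \/ R): since R = False, the clause reduces to (P). P = True.
In (~P \/ S), ~P is now false; S must hold, so S = True.
From (~Q \/ ~S) and S = True: Q = False.
(Q \/ T) with Q = False leaves only T, so T = True.

True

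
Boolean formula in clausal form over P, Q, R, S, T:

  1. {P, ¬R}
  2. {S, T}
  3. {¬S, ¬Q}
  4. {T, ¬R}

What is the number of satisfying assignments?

11

Case analysis on R and S:
  R=T, S=T: remaining (P,Q,T) ∈ {(T,F,T)} — 1.
  R=T, S=F: remaining (P,Q,T) ∈ {(T,F,T); (T,T,T)} — 2.
  R=F, S=T: remaining (P,Q,T) ∈ {(F,F,F); (F,F,T); (T,F,F); (T,F,T)} — 4.
  R=F, S=F: remaining (P,Q,T) ∈ {(F,F,T); (F,T,T); (T,F,T); (T,T,T)} — 4.
Total: 1 + 2 + 4 + 4 = 11.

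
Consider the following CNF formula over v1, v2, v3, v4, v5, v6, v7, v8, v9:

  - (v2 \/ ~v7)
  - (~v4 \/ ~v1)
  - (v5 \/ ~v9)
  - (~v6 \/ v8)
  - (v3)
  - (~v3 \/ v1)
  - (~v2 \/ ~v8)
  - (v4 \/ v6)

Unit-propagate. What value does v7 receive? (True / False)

False

Unit clause (v3) sets v3 = True.
(v1 \/ ~v3): since v3 = True, the clause reduces to (v1). v1 = True.
(~v1 \/ ~v4) with v1 = True leaves only ~v4, so v4 = False.
In (v6 \/ v4), v4 is now false; v6 must hold, so v6 = True.
From (v8 \/ ~v6) and v6 = True: v8 = True.
(~v8 \/ ~v2): since v8 = True, the clause reduces to (~v2). v2 = False.
In (v2 \/ ~v7), v2 is now false; ~v7 must hold, so v7 = False.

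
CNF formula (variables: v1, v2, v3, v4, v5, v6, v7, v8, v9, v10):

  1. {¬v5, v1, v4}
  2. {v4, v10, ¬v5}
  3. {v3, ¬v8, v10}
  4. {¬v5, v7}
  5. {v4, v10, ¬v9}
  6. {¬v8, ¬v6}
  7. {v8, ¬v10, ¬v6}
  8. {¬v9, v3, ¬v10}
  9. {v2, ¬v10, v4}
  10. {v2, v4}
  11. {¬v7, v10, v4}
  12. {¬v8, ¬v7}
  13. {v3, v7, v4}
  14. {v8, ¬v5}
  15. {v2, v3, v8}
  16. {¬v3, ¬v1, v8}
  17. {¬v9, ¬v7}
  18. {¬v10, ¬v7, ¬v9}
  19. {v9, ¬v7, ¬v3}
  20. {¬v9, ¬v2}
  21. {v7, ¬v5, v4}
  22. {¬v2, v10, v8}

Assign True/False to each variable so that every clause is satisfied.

v1=True, v2=False, v3=True, v4=True, v5=False, v6=False, v7=False, v8=True, v9=True, v10=True

Check each clause:
  1. {v4, v1, ¬v5} — v1 is true.
  2. {v4, ¬v5, v10} — v10 is true.
  3. {v10, ¬v8, v3} — v10 is true.
  4. {v7, ¬v5} — ¬v5 is true.
  5. {v10, ¬v9, v4} — v10 is true.
  6. {¬v6, ¬v8} — ¬v6 is true.
  7. {¬v6, ¬v10, v8} — v8 is true.
  8. {¬v10, v3, ¬v9} — v3 is true.
  9. {¬v10, v4, v2} — v4 is true.
  10. {v4, v2} — v4 is true.
  11. {v10, v4, ¬v7} — ¬v7 is true.
  12. {¬v7, ¬v8} — ¬v7 is true.
  13. {v4, v3, v7} — v3 is true.
  14. {v8, ¬v5} — v8 is true.
  15. {v3, v8, v2} — v8 is true.
  16. {¬v3, ¬v1, v8} — v8 is true.
  17. {¬v9, ¬v7} — ¬v7 is true.
  18. {¬v10, ¬v9, ¬v7} — ¬v7 is true.
  19. {¬v3, v9, ¬v7} — v9 is true.
  20. {¬v9, ¬v2} — ¬v2 is true.
  21. {v7, ¬v5, v4} — ¬v5 is true.
  22. {v8, ¬v2, v10} — v8 is true.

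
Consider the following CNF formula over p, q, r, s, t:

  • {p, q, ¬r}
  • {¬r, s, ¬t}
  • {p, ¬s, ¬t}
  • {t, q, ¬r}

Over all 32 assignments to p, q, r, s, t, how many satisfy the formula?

Split on r, then t.
  r=1, t=1: remaining (p,q,s) ∈ {(1,0,1); (1,1,1)} — 2.
  r=1, t=0: remaining (p,q,s) ∈ {(0,1,0); (0,1,1); (1,1,0); (1,1,1)} — 4.
  r=0, t=1: q free; 3 ways for (p,s) × 2^1 = 6.
  r=0, t=0: p, q, s free → 2^3 = 8.
Total: 2 + 4 + 6 + 8 = 20.

20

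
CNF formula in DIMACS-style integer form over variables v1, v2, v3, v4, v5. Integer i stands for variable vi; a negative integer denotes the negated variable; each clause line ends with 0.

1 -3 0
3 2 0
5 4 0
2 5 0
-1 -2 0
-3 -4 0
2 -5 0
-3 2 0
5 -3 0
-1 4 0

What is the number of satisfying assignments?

Satisfying assignments:
  v1=0 v2=1 v3=0 v4=0 v5=1
  v1=0 v2=1 v3=0 v4=1 v5=0
  v1=0 v2=1 v3=0 v4=1 v5=1
Count: 3.

3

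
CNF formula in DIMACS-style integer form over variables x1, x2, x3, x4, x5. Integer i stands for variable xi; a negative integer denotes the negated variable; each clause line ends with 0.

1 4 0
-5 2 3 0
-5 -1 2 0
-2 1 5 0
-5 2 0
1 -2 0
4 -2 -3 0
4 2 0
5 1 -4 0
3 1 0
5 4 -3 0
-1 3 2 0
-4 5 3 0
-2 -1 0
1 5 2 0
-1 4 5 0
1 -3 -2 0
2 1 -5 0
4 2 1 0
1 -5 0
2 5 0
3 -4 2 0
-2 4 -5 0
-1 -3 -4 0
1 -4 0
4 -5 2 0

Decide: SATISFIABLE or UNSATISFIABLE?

UNSATISFIABLE

x2 = True:
  propagation gives x1=True; an empty clause results — contradiction.
x2 = False:
  propagation gives x5=False; an empty clause results — contradiction.
Every branch closes, so no satisfying assignment exists.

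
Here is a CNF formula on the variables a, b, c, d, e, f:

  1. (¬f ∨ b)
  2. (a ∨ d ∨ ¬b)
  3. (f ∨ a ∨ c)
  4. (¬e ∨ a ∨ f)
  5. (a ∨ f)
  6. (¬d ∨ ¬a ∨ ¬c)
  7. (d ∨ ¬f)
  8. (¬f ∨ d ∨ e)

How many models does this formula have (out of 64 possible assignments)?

18

Case analysis on f and a:
  f=T, a=T: remaining (b,c,d,e) ∈ {(T,F,T,F); (T,F,T,T)} — 2.
  f=T, a=F: remaining (b,c,d,e) ∈ {(T,F,T,F); (T,F,T,T); (T,T,T,F); (T,T,T,T)} — 4.
  f=F, a=T: b, e free; 3 ways for (c,d) × 2^2 = 12.
  f=F, a=F: a clause becomes empty — 0.
Total: 2 + 4 + 12 + 0 = 18.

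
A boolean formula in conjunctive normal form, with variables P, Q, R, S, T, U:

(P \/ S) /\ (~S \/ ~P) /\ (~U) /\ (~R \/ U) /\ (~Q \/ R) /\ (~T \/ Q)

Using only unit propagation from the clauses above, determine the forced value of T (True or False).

(~U) is a unit clause: U = False.
From (~R \/ U) and U = False: R = False.
From (R \/ ~Q) and R = False: Q = False.
In (Q \/ ~T), Q is now false; ~T must hold, so T = False.

False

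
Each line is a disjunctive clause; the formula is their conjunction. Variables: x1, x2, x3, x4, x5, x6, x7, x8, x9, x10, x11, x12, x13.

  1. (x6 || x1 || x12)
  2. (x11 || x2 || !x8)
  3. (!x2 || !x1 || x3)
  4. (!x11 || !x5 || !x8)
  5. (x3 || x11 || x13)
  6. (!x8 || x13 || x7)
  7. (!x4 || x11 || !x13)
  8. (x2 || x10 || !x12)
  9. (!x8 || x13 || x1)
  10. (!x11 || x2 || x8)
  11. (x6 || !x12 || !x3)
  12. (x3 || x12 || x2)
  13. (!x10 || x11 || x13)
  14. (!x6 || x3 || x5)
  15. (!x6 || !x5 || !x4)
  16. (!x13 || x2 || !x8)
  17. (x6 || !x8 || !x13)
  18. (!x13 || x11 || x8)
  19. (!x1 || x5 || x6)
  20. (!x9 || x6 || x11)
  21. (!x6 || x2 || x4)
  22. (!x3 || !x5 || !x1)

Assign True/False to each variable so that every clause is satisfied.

x7 occurs only positively in the remaining clauses — set x7 = True.
Set x1 = False and propagate.
Branch on x2: take x2 = True.
Set x3 = False and propagate.
For the remaining variables, x4 = False, x5 = True, x6 = True, x8 = False, x9 = True, x10 = False, x11 = True, x12 = True, x13 = True works.
Every clause has at least one true literal under this assignment.
Check each clause:
  1. (x6 || x1 || x12) — x12 is true.
  2. (!x8 || x11 || x2) — !x8 is true.
  3. (x3 || !x2 || !x1) — !x1 is true.
  4. (!x11 || !x5 || !x8) — !x8 is true.
  5. (x3 || x11 || x13) — x11 is true.
  6. (!x8 || x7 || x13) — !x8 is true.
  7. (x11 || !x4 || !x13) — x11 is true.
  8. (x10 || !x12 || x2) — x2 is true.
  9. (x1 || x13 || !x8) — !x8 is true.
  10. (!x11 || x8 || x2) — x2 is true.
  11. (!x12 || !x3 || x6) — !x3 is true.
  12. (x3 || x2 || x12) — x2 is true.
  13. (!x10 || x13 || x11) — x11 is true.
  14. (!x6 || x3 || x5) — x5 is true.
  15. (!x4 || !x6 || !x5) — !x4 is true.
  16. (!x8 || x2 || !x13) — !x8 is true.
  17. (!x13 || !x8 || x6) — !x8 is true.
  18. (x8 || !x13 || x11) — x11 is true.
  19. (x5 || x6 || !x1) — x5 is true.
  20. (!x9 || x11 || x6) — x11 is true.
  21. (!x6 || x2 || x4) — x2 is true.
  22. (!x5 || !x1 || !x3) — !x3 is true.

x1=False, x2=True, x3=False, x4=False, x5=True, x6=True, x7=True, x8=False, x9=True, x10=False, x11=True, x12=True, x13=True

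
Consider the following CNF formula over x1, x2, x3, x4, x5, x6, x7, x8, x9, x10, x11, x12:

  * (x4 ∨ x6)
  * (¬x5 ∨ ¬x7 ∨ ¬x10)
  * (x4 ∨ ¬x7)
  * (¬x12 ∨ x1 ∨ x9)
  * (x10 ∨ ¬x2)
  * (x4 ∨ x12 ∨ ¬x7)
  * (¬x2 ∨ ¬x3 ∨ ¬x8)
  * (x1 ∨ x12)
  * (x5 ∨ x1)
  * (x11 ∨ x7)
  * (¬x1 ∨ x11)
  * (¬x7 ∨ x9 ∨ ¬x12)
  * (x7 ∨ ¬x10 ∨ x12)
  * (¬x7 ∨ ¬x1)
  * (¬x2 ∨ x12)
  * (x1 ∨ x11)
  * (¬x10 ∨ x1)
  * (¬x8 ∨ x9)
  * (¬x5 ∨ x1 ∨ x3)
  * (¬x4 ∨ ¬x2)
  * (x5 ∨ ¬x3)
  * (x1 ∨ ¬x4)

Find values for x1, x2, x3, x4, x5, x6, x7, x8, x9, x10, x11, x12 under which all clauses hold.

x2 occurs only negated in the remaining clauses — set x2 = False.
Pure literal: x8 appears only negated; assign x8 = False.
Try x1 = True.
  then x11 is forced to True.
  then x7 is forced to False.
Set x3 = False and propagate.
The remaining clauses are satisfied by x4 = True, x5 = False, x6 = False, x9 = False, x10 = True, x12 = True.
Every clause has at least one true literal under this assignment.
Check each clause:
  1. (x6 ∨ x4) — x4 is true.
  2. (¬x7 ∨ ¬x5 ∨ ¬x10) — ¬x7 is true.
  3. (x4 ∨ ¬x7) — ¬x7 is true.
  4. (x1 ∨ x9 ∨ ¬x12) — x1 is true.
  5. (x10 ∨ ¬x2) — x10 is true.
  6. (x4 ∨ ¬x7 ∨ x12) — ¬x7 is true.
  7. (¬x8 ∨ ¬x2 ∨ ¬x3) — ¬x8 is true.
  8. (x1 ∨ x12) — x1 is true.
  9. (x1 ∨ x5) — x1 is true.
  10. (x11 ∨ x7) — x11 is true.
  11. (x11 ∨ ¬x1) — x11 is true.
  12. (¬x7 ∨ x9 ∨ ¬x12) — ¬x7 is true.
  13. (x12 ∨ x7 ∨ ¬x10) — x12 is true.
  14. (¬x7 ∨ ¬x1) — ¬x7 is true.
  15. (x12 ∨ ¬x2) — x12 is true.
  16. (x11 ∨ x1) — x1 is true.
  17. (¬x10 ∨ x1) — x1 is true.
  18. (¬x8 ∨ x9) — ¬x8 is true.
  19. (x3 ∨ ¬x5 ∨ x1) — x1 is true.
  20. (¬x4 ∨ ¬x2) — ¬x2 is true.
  21. (¬x3 ∨ x5) — ¬x3 is true.
  22. (x1 ∨ ¬x4) — x1 is true.

x1=T, x2=F, x3=F, x4=T, x5=F, x6=F, x7=F, x8=F, x9=F, x10=T, x11=T, x12=T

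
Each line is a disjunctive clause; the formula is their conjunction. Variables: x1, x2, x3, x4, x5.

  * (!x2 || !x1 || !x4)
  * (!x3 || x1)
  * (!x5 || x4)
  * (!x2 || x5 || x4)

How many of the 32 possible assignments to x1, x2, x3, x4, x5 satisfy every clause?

Split on x4, then x1.
  x4=T, x1=T: remaining (x2,x3,x5) ∈ {(F,F,F); (F,F,T); (F,T,F); (F,T,T)} — 4.
  x4=T, x1=F: remaining (x2,x3,x5) ∈ {(F,F,F); (F,F,T); (T,F,F); (T,F,T)} — 4.
  x4=F, x1=T: remaining (x2,x3,x5) ∈ {(F,F,F); (F,T,F)} — 2.
  x4=F, x1=F: remaining (x2,x3,x5) ∈ {(F,F,F)} — 1.
Total: 4 + 4 + 2 + 1 = 11.

11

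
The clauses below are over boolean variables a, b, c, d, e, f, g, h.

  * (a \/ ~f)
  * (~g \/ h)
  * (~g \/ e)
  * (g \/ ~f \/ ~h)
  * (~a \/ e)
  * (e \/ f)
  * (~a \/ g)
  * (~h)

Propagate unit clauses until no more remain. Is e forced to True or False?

True

(~h) stands alone — h = False.
From (~g \/ h) and h = False: g = False.
In (g \/ ~a), g is now false; ~a must hold, so a = False.
In (a \/ ~f), a is now false; ~f must hold, so f = False.
(f \/ e): since f = False, the clause reduces to (e). e = True.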